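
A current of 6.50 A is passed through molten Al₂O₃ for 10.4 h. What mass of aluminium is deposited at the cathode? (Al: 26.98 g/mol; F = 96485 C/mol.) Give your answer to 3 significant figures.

22.7 g

Charge passed = 6.50 × 37440 = 2.434×10^5 C
n(e⁻) = Q/F = 2.434×10^5/96485 = 2.523 mol
Al³⁺ + 3e⁻ → Al, so n(Al) = 2.523 / 3 = 0.8410 mol
m = 0.8410 × 26.98 = 22.7 g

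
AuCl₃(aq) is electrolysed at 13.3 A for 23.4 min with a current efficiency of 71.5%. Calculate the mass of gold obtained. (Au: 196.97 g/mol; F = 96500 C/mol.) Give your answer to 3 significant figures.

9.08 g

Q = 13.3 × 1404 = 18670 C
n(e⁻) = 18670 / 96500 = 0.1935 mol
Au³⁺ + 3e⁻ → Au, so theoretical m(Au) = 0.06450 × 196.97 = 12.70 g
Actual mass = 71.5% × 12.70 = 9.08 g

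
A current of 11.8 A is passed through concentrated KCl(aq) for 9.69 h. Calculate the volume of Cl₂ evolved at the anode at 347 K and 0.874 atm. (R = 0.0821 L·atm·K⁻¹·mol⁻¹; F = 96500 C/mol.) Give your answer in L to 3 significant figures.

Q = It = 11.8 × 34884 = 4.116×10^5 C
Moles of electrons = 4.116×10^5 / 96500 = 4.265 mol
2Cl⁻ → Cl₂ + 2e⁻, so n(Cl₂) = 4.265 / 2 = 2.133 mol
V = nRT/P = 2.133 × 0.0821 × 347 / 0.874 = 69.53 L

69.5 L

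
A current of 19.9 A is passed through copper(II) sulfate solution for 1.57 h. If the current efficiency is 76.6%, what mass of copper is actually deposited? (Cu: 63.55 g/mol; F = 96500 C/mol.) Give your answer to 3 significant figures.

28.4 g

Q = 19.9 × 5652 = 1.125×10^5 C
n(e⁻) = 1.125×10^5 / 96500 = 1.166 mol
Cu²⁺ + 2e⁻ → Cu, so theoretical m(Cu) = 0.5830 × 63.55 = 37.05 g
Actual mass = 76.6% × 37.05 = 28.4 g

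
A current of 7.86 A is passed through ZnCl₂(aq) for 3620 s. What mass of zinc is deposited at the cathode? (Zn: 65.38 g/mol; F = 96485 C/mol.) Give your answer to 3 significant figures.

Q = 7.86 A × 3620 s = 28450 C
n(e⁻) = Q/F = 28450/96485 = 0.2949 mol
Zn²⁺ + 2e⁻ → Zn, so n(Zn) = 0.2949 / 2 = 0.1475 mol
m = 0.1475 × 65.38 = 9.64 g

9.64 g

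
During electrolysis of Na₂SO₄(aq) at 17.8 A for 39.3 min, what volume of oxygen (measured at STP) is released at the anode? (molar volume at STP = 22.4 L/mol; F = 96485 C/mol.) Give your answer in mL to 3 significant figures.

Q = 17.8 A × 2358 s = 41970 C
n(e⁻) = 41970 / 96485 = 0.4350 mol
2H₂O → O₂ + 4H⁺ + 4e⁻, so n(O₂) = 0.4350 / 4 = 0.1088 mol
V = 0.1088 × 22.4 = 2.437 L
= 2440 mL

2440 mL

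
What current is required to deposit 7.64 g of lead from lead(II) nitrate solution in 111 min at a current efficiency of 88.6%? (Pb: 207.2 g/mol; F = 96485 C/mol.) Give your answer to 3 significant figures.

n(Pb) = 7.64 / 207.2 = 0.03687 mol
Pb²⁺ + 2e⁻ → Pb, so n(e⁻) = 2 × 0.03687 = 0.07374 mol
Q = 0.07374 × 96485 / 0.886 = 8030 C
I = Q / t = 8030 / 6660 s = 1.21 A

1.21 A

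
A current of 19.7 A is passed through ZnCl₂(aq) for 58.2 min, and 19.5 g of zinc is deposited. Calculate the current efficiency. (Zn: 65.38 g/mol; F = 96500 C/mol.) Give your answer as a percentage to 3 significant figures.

Q = 19.7 × 3492 = 68790 C
n(e⁻) = 68790 / 96500 = 0.7128 mol
Zn²⁺ + 2e⁻ → Zn, so theoretical n(Zn) = 0.3564 mol → 23.30 g
Efficiency = 19.5 / 23.30 = 0.8369 = 83.7%

83.7%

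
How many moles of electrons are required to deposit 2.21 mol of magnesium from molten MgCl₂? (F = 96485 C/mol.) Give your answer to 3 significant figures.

4.42 mol

Mg²⁺ + 2e⁻ → Mg, so n(e⁻) = 2 × 2.21 = 4.420 mol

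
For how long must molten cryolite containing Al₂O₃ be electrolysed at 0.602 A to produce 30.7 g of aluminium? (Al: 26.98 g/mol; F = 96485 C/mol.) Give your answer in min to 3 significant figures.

9120 min

n(Al) = 30.7 / 26.98 = 1.138 mol
Al³⁺ + 3e⁻ → Al, so n(e⁻) = 3 × 1.138 = 3.414 mol
Q = 3.414 × 96485 = 3.294×10^5 C
t = Q / I = 3.294×10^5 / 0.602 = 5.472×10^5 s = 9120 min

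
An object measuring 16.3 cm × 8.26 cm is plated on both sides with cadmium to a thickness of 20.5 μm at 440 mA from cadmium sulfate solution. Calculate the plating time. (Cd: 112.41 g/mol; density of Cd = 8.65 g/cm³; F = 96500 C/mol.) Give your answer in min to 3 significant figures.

311 min

Plated area = 2 × 16.3 × 8.26 = 269.3 cm²
Volume = 269.3 × 20.5×10⁻⁴ cm = 0.5521 cm³
m(Cd) = 0.5521 × 8.65 = 4.776 g
n(Cd) = 4.776 / 112.41 = 0.04249 mol; n(e⁻) = 2 × 0.04249 = 0.08498 mol
Q = 0.08498 × 96500 = 8201 C
t = 8201 / 0.440 = 18640 s = 311 min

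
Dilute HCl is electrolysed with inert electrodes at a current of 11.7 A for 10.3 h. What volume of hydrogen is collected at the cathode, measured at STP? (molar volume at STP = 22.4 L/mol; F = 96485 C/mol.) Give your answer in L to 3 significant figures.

50.4 L

Q = It = 11.7 × 37080 = 4.338×10^5 C
Moles of electrons = 4.338×10^5 / 96485 = 4.496 mol
2H⁺ + 2e⁻ → H₂, so n(H₂) = 4.496 / 2 = 2.248 mol
V = 2.248 × 22.4 = 50.36 L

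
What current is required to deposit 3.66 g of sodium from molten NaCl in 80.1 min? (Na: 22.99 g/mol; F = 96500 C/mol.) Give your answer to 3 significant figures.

3.20 A

n(Na) = 3.66 / 22.99 = 0.1592 mol
Na⁺ + e⁻ → Na, so n(e⁻) = 0.1592 mol
Q = 0.1592 × 96500 = 15360 C
I = Q / t = 15360 / 4806 s = 3.20 A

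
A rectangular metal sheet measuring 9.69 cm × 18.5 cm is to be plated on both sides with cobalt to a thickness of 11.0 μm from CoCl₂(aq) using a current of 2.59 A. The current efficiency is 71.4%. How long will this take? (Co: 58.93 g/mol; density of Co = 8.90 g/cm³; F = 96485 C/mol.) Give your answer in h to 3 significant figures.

Plated area = 2 × 9.69 × 18.5 = 358.5 cm²
Volume = 358.5 × 11.0×10⁻⁴ cm = 0.3944 cm³
m(Co) = 0.3944 × 8.90 = 3.510 g
n(Co) = 3.510 / 58.93 = 0.05956 mol; n(e⁻) = 2 × 0.05956 = 0.1191 mol
Q = 0.1191 × 96485 / 0.714 = 16090 C
t = 16090 / 2.59 = 6212 s = 1.73 h

1.73 h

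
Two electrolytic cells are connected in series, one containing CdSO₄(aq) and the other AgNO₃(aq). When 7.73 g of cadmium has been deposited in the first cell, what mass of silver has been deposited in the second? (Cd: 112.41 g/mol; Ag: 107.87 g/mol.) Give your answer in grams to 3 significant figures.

14.8 g

n(Cd) = 7.73 / 112.41 = 0.06877 mol
Cd²⁺ + 2e⁻ → Cd, so n(e⁻) = 2 × 0.06877 = 0.1375 mol
Same current for the same time ⇒ same n(e⁻) = 0.1375 mol in both cells.
Ag⁺ + e⁻ → Ag, so n(Ag) = 0.1375 mol
m(Ag) = 0.1375 × 107.87 = 14.8 g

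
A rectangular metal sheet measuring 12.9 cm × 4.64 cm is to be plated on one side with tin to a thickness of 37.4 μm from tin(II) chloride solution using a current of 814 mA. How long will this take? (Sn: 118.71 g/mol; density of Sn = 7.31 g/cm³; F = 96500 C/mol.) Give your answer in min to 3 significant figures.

54.5 min

Plated area = 12.9 × 4.64 = 59.86 cm²
Volume = 59.86 × 37.4×10⁻⁴ cm = 0.2239 cm³
m(Sn) = 0.2239 × 7.31 = 1.637 g
n(Sn) = 1.637 / 118.71 = 0.01379 mol; n(e⁻) = 2 × 0.01379 = 0.02758 mol
Q = 0.02758 × 96500 = 2661 C
t = 2661 / 0.814 = 3269 s = 54.5 min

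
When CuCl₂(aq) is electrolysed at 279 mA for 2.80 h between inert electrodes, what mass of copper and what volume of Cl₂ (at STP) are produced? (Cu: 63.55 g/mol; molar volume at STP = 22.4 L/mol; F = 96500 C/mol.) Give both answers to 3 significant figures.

Q = 0.279 × 10080 = 2812 C; n(e⁻) = 2812 / 96500 = 0.02914 mol
Cathode: Cu²⁺ + 2e⁻ → Cu → n(Cu) = 0.02914/2 = 0.01457 mol → 0.926 g
Anode: 2Cl⁻ → Cl₂ + 2e⁻ → n(Cl₂) = 0.02914/2 = 0.01457 mol → 0.326 L

0.926 g Cu; 0.326 L Cl₂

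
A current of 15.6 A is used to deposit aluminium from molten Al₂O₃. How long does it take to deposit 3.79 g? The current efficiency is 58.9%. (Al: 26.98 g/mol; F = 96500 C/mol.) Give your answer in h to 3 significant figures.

1.23 h

n(Al) = 3.79 / 26.98 = 0.1405 mol
Al³⁺ + 3e⁻ → Al, so n(e⁻) = 3 × 0.1405 = 0.4215 mol
Q = 0.4215 × 96500 / 0.589 = 69060 C
t = Q / I = 69060 / 15.6 = 4427 s = 1.23 h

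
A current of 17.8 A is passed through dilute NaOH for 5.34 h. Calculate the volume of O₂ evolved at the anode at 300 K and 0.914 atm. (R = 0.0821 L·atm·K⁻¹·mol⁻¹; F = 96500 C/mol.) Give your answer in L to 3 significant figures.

23.9 L

Q = It = 17.8 × 19224 = 3.422×10^5 C
Moles of electrons = 3.422×10^5 / 96500 = 3.546 mol
2H₂O → O₂ + 4H⁺ + 4e⁻, so n(O₂) = 3.546 / 4 = 0.8865 mol
V = nRT/P = 0.8865 × 0.0821 × 300 / 0.914 = 23.89 L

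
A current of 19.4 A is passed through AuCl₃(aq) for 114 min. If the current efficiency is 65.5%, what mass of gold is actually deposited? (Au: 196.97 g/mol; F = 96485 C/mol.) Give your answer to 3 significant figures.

Q = 19.4 × 6840 = 1.327×10^5 C
n(e⁻) = 1.327×10^5 / 96485 = 1.375 mol
Au³⁺ + 3e⁻ → Au, so theoretical m(Au) = 0.4583 × 196.97 = 90.27 g
Actual mass = 65.5% × 90.27 = 59.1 g

59.1 g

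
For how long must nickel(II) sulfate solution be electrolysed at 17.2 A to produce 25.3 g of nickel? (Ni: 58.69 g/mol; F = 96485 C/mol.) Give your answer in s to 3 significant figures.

n(Ni) = 25.3 / 58.69 = 0.4311 mol
Ni²⁺ + 2e⁻ → Ni, so n(e⁻) = 2 × 0.4311 = 0.8622 mol
Q = 0.8622 × 96485 = 83190 C
t = Q / I = 83190 / 17.2 = 4837 s

4840 s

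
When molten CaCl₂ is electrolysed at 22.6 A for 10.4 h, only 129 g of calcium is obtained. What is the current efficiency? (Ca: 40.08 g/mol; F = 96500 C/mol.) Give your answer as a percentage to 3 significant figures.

Q = 22.6 × 37440 = 8.461×10^5 C
n(e⁻) = 8.461×10^5 / 96500 = 8.768 mol
Ca²⁺ + 2e⁻ → Ca, so theoretical n(Ca) = 4.384 mol → 175.7 g
Efficiency = 129 / 175.7 = 0.7342 = 73.4%

73.4%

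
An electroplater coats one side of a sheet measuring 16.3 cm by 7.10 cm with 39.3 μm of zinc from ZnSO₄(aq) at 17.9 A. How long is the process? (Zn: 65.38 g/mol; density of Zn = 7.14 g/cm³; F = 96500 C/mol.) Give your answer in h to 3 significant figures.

0.149 h

Plated area = 16.3 × 7.10 = 115.7 cm²
Volume = 115.7 × 39.3×10⁻⁴ cm = 0.4547 cm³
m(Zn) = 0.4547 × 7.14 = 3.247 g
n(Zn) = 3.247 / 65.38 = 0.04966 mol; n(e⁻) = 2 × 0.04966 = 0.09932 mol
Q = 0.09932 × 96500 = 9584 C
t = 9584 / 17.9 = 535.4 s = 0.149 h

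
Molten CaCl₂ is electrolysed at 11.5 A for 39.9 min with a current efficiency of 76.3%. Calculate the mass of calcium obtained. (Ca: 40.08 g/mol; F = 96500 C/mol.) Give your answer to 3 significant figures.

4.36 g

Q = 11.5 × 2394 = 27530 C
n(e⁻) = 27530 / 96500 = 0.2853 mol
Ca²⁺ + 2e⁻ → Ca, so theoretical m(Ca) = 0.1427 × 40.08 = 5.719 g
Actual mass = 76.3% × 5.719 = 4.36 g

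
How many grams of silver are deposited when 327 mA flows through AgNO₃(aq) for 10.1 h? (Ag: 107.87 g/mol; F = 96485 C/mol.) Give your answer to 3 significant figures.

13.3 g

Q = It = 0.327 × 36360 = 11890 C
Moles of electrons = 11890 / 96485 = 0.1232 mol
Ag⁺ + e⁻ → Ag, so n(Ag) = 0.1232 mol
m = 0.1232 × 107.87 = 13.3 g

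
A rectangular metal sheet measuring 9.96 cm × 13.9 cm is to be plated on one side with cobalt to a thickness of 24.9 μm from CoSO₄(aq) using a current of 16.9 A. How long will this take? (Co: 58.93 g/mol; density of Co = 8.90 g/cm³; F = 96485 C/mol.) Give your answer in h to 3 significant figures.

Plated area = 9.96 × 13.9 = 138.4 cm²
Volume = 138.4 × 24.9×10⁻⁴ cm = 0.3446 cm³
m(Co) = 0.3446 × 8.90 = 3.067 g
n(Co) = 3.067 / 58.93 = 0.05204 mol; n(e⁻) = 2 × 0.05204 = 0.1041 mol
Q = 0.1041 × 96485 = 10040 C
t = 10040 / 16.9 = 594.1 s = 0.165 h

0.165 h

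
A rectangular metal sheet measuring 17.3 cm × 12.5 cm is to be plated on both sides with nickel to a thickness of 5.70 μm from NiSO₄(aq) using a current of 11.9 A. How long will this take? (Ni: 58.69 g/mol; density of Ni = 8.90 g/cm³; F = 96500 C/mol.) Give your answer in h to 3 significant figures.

Plated area = 2 × 17.3 × 12.5 = 432.5 cm²
Volume = 432.5 × 5.70×10⁻⁴ cm = 0.2465 cm³
m(Ni) = 0.2465 × 8.90 = 2.194 g
n(Ni) = 2.194 / 58.69 = 0.03738 mol; n(e⁻) = 2 × 0.03738 = 0.07476 mol
Q = 0.07476 × 96500 = 7214 C
t = 7214 / 11.9 = 606.2 s = 0.168 h

0.168 h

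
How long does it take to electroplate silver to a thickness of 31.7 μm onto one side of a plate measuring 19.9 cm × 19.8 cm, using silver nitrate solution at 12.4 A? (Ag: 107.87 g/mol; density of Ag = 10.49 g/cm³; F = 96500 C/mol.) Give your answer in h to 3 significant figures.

Plated area = 19.9 × 19.8 = 394.0 cm²
Volume = 394.0 × 31.7×10⁻⁴ cm = 1.249 cm³
m(Ag) = 1.249 × 10.49 = 13.10 g
n(Ag) = 13.10 / 107.87 = 0.1214 mol; n(e⁻) = 0.1214 mol
Q = 0.1214 × 96500 = 11720 C
t = 11720 / 12.4 = 945.2 s = 0.263 h

0.263 h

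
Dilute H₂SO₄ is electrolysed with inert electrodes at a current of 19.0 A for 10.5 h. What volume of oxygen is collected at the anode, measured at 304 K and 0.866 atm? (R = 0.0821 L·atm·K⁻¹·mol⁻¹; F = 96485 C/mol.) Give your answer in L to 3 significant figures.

Charge passed = 19.0 × 37800 = 7.182×10^5 C
Moles of electrons = 7.182×10^5 / 96485 = 7.444 mol
2H₂O → O₂ + 4H⁺ + 4e⁻, so n(O₂) = 7.444 / 4 = 1.861 mol
V = nRT/P = 1.861 × 0.0821 × 304 / 0.866 = 53.63 L

53.6 L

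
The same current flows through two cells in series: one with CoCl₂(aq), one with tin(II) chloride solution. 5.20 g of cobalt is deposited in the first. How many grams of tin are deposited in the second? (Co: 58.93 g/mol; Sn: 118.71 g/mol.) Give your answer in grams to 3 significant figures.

10.5 g

n(Co) = 5.20 / 58.93 = 0.08824 mol
Co²⁺ + 2e⁻ → Co, so n(e⁻) = 2 × 0.08824 = 0.1765 mol
In series, the same 0.1765 mol of electrons flows through the second cell.
Sn²⁺ + 2e⁻ → Sn, so n(Sn) = 0.1765 / 2 = 0.08825 mol
m(Sn) = 0.08825 × 118.71 = 10.5 g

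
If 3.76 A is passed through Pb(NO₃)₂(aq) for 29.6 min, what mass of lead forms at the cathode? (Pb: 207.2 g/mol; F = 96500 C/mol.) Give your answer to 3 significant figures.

Charge passed = 3.76 × 1776 = 6678 C
Moles of electrons = 6678 / 96500 = 0.06920 mol
Pb²⁺ + 2e⁻ → Pb, so n(Pb) = 0.06920 / 2 = 0.03460 mol
m = 0.03460 × 207.2 = 7.17 g

7.17 g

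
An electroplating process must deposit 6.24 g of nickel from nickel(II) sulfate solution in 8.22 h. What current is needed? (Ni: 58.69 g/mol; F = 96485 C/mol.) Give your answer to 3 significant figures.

0.693 A

n(Ni) = 6.24 / 58.69 = 0.1063 mol
Ni²⁺ + 2e⁻ → Ni, so n(e⁻) = 2 × 0.1063 = 0.2126 mol
Q = 0.2126 × 96485 = 20510 C
I = Q / t = 20510 / 29592 s = 0.693 A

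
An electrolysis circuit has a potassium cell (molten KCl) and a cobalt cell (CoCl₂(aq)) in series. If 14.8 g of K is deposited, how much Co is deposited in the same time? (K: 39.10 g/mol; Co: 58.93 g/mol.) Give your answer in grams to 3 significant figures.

n(K) = 14.8 / 39.10 = 0.3785 mol
K⁺ + e⁻ → K, so n(e⁻) = 0.3785 mol
Since the cells are in series, n(e⁻) in the Co cell is also 0.3785 mol.
Co²⁺ + 2e⁻ → Co, so n(Co) = 0.3785 / 2 = 0.1893 mol
m(Co) = 0.1893 × 58.93 = 11.2 g

11.2 g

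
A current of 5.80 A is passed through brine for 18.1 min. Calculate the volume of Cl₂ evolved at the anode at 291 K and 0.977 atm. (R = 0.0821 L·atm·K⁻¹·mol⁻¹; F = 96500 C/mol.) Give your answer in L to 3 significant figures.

Q = 5.80 A × 1086 s = 6299 C
n(e⁻) = Q/F = 6299/96500 = 0.06527 mol
2Cl⁻ → Cl₂ + 2e⁻, so n(Cl₂) = 0.06527 / 2 = 0.03264 mol
V = nRT/P = 0.03264 × 0.0821 × 291 / 0.977 = 0.7982 L

0.798 L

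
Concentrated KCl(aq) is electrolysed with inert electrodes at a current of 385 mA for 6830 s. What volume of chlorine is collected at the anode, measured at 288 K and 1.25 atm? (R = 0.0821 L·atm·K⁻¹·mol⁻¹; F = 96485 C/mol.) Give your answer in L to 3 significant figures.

Q = 0.385 A × 6830 s = 2630 C
n(e⁻) = 2630 / 96485 = 0.02726 mol
2Cl⁻ → Cl₂ + 2e⁻, so n(Cl₂) = 0.02726 / 2 = 0.01363 mol
V = nRT/P = 0.01363 × 0.0821 × 288 / 1.25 = 0.2578 L

0.258 L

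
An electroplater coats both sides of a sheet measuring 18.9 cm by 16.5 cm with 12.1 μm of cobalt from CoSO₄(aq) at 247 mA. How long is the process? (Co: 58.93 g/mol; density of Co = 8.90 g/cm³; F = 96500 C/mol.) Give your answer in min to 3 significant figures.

Plated area = 2 × 18.9 × 16.5 = 623.7 cm²
Volume = 623.7 × 12.1×10⁻⁴ cm = 0.7547 cm³
m(Co) = 0.7547 × 8.90 = 6.717 g
n(Co) = 6.717 / 58.93 = 0.1140 mol; n(e⁻) = 2 × 0.1140 = 0.2280 mol
Q = 0.2280 × 96500 = 22000 C
t = 22000 / 0.247 = 89070 s = 1480 min

1480 min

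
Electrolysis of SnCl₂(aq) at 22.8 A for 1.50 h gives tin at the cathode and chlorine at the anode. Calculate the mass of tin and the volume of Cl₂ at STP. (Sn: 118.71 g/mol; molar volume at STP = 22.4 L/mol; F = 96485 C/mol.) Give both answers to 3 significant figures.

Q = 22.8 × 5400 = 1.231×10^5 C; n(e⁻) = 1.231×10^5 / 96485 = 1.276 mol
Cathode: Sn²⁺ + 2e⁻ → Sn → n(Sn) = 1.276/2 = 0.6380 mol → 75.7 g
Anode: 2Cl⁻ → Cl₂ + 2e⁻ → n(Cl₂) = 1.276/2 = 0.6380 mol → 14.3 L

75.7 g Sn; 14.3 L Cl₂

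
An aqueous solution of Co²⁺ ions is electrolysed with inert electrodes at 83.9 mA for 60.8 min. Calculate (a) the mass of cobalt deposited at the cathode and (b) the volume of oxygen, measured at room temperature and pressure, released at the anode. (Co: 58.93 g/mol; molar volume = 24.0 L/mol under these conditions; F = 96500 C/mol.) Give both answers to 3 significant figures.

Q = 0.0839 × 3648 = 306.1 C; n(e⁻) = 306.1 / 96500 = 0.003172 mol
Cathode: Co²⁺ + 2e⁻ → Co → n(Co) = 0.003172/2 = 0.001586 mol → 0.0935 g
Anode: 2H₂O → O₂ + 4H⁺ + 4e⁻ → n(O₂) = 0.003172/4 = 7.930×10^-4 mol → 0.0190 L

0.0935 g Co; 0.0190 L O₂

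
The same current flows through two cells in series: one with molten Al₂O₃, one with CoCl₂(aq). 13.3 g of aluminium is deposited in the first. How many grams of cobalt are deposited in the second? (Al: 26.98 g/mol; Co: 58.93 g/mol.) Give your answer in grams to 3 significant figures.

43.6 g

n(Al) = 13.3 / 26.98 = 0.4930 mol
Al³⁺ + 3e⁻ → Al, so n(e⁻) = 3 × 0.4930 = 1.479 mol
Since the cells are in series, n(e⁻) in the Co cell is also 1.479 mol.
Co²⁺ + 2e⁻ → Co, so n(Co) = 1.479 / 2 = 0.7395 mol
m(Co) = 0.7395 × 58.93 = 43.6 g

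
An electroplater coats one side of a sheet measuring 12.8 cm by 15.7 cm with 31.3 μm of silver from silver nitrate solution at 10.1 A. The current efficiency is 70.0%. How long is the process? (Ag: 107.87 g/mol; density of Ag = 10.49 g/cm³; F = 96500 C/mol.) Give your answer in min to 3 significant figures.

13.9 min

Plated area = 12.8 × 15.7 = 201.0 cm²
Volume = 201.0 × 31.3×10⁻⁴ cm = 0.6291 cm³
m(Ag) = 0.6291 × 10.49 = 6.599 g
n(Ag) = 6.599 / 107.87 = 0.06118 mol; n(e⁻) = 0.06118 mol
Q = 0.06118 × 96500 / 0.700 = 8434 C
t = 8434 / 10.1 = 835.0 s = 13.9 min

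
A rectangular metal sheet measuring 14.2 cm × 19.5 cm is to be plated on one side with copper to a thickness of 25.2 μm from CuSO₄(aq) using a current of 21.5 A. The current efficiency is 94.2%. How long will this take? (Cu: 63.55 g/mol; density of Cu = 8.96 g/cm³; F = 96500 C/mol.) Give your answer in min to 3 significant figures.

15.6 min

Plated area = 14.2 × 19.5 = 276.9 cm²
Volume = 276.9 × 25.2×10⁻⁴ cm = 0.6978 cm³
m(Cu) = 0.6978 × 8.96 = 6.252 g
n(Cu) = 6.252 / 63.55 = 0.09838 mol; n(e⁻) = 2 × 0.09838 = 0.1968 mol
Q = 0.1968 × 96500 / 0.942 = 20160 C
t = 20160 / 21.5 = 937.7 s = 15.6 min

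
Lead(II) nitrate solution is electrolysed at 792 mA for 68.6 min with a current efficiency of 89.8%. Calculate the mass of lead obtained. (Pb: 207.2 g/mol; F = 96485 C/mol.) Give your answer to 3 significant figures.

3.14 g

Q = 0.792 × 4116 = 3260 C
n(e⁻) = 3260 / 96485 = 0.03379 mol
Pb²⁺ + 2e⁻ → Pb, so theoretical m(Pb) = 0.01690 × 207.2 = 3.502 g
Actual mass = 89.8% × 3.502 = 3.14 g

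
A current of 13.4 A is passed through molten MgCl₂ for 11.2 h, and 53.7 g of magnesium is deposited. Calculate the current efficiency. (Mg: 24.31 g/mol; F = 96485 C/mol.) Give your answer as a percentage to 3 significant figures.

Q = 13.4 × 40320 = 5.403×10^5 C
n(e⁻) = 5.403×10^5 / 96485 = 5.600 mol
Mg²⁺ + 2e⁻ → Mg, so theoretical n(Mg) = 2.800 mol → 68.07 g
Efficiency = 53.7 / 68.07 = 0.7889 = 78.9%

78.9%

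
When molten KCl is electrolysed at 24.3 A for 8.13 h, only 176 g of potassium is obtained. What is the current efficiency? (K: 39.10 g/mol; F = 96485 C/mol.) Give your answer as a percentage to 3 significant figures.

61.1%

Q = 24.3 × 29268 = 7.112×10^5 C
n(e⁻) = 7.112×10^5 / 96485 = 7.371 mol
K⁺ + e⁻ → K, so theoretical n(K) = 7.371 mol → 288.2 g
Efficiency = 176 / 288.2 = 0.6107 = 61.1%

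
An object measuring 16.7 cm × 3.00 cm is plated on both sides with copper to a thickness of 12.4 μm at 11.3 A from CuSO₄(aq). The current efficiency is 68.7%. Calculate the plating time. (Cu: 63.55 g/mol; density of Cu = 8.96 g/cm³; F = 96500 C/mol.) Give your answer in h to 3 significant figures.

Plated area = 2 × 16.7 × 3.00 = 100.2 cm²
Volume = 100.2 × 12.4×10⁻⁴ cm = 0.1242 cm³
m(Cu) = 0.1242 × 8.96 = 1.113 g
n(Cu) = 1.113 / 63.55 = 0.01751 mol; n(e⁻) = 2 × 0.01751 = 0.03502 mol
Q = 0.03502 × 96500 / 0.687 = 4919 C
t = 4919 / 11.3 = 435.3 s = 0.121 h

0.121 h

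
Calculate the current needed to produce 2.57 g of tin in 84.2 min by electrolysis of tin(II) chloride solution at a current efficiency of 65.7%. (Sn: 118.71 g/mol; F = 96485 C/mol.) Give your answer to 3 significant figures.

1.26 A

n(Sn) = 2.57 / 118.71 = 0.02165 mol
Sn²⁺ + 2e⁻ → Sn, so n(e⁻) = 2 × 0.02165 = 0.04330 mol
Q = 0.04330 × 96485 / 0.657 = 6359 C
I = Q / t = 6359 / 5052 s = 1.26 A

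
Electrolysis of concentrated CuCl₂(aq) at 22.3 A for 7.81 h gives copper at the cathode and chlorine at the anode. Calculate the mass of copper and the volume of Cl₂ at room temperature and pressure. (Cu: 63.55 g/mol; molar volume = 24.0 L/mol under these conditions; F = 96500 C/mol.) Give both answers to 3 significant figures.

Q = 22.3 × 28116 = 6.270×10^5 C; n(e⁻) = 6.270×10^5 / 96500 = 6.497 mol
Cathode: Cu²⁺ + 2e⁻ → Cu → n(Cu) = 6.497/2 = 3.249 mol → 206 g
Anode: 2Cl⁻ → Cl₂ + 2e⁻ → n(Cl₂) = 6.497/2 = 3.249 mol → 78.0 L

206 g Cu; 78.0 L Cl₂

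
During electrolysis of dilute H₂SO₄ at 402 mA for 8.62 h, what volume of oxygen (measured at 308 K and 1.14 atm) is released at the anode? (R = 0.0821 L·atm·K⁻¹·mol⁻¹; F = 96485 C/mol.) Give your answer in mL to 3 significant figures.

717 mL

Q = It = 0.402 × 31032 = 12470 C
Moles of electrons = 12470 / 96485 = 0.1292 mol
2H₂O → O₂ + 4H⁺ + 4e⁻, so n(O₂) = 0.1292 / 4 = 0.03230 mol
V = nRT/P = 0.03230 × 0.0821 × 308 / 1.14 = 0.7165 L
= 717 mL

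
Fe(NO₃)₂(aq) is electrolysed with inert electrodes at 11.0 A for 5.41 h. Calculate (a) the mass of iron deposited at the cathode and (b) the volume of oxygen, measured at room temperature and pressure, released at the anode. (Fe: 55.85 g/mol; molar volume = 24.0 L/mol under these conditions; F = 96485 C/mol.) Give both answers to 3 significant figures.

Q = 11.0 × 19476 = 2.142×10^5 C; n(e⁻) = 2.142×10^5 / 96485 = 2.220 mol
Cathode: Fe²⁺ + 2e⁻ → Fe → n(Fe) = 2.220/2 = 1.110 mol → 62.0 g
Anode: 2H₂O → O₂ + 4H⁺ + 4e⁻ → n(O₂) = 2.220/4 = 0.5550 mol → 13.3 L

62.0 g Fe; 13.3 L O₂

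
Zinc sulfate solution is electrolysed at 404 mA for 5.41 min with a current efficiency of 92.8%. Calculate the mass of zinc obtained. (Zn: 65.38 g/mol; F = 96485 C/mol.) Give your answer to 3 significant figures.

Q = 0.404 × 324.6 = 131.1 C
n(e⁻) = 131.1 / 96485 = 0.001359 mol
Zn²⁺ + 2e⁻ → Zn, so theoretical m(Zn) = 6.795×10^-4 × 65.38 = 0.04443 g
Actual mass = 92.8% × 0.04443 = 0.0412 g

0.0412 g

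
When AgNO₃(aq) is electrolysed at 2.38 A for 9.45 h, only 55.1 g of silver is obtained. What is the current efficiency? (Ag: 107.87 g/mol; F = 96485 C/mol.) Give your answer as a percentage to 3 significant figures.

60.9%

Q = 2.38 × 34020 = 80970 C
n(e⁻) = 80970 / 96485 = 0.8392 mol
Ag⁺ + e⁻ → Ag, so theoretical n(Ag) = 0.8392 mol → 90.52 g
Efficiency = 55.1 / 90.52 = 0.6087 = 60.9%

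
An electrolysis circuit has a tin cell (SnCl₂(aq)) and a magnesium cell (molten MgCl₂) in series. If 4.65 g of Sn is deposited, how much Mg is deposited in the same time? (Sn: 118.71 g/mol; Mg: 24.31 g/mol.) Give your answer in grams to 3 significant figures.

0.952 g

n(Sn) = 4.65 / 118.71 = 0.03917 mol
Sn²⁺ + 2e⁻ → Sn, so n(e⁻) = 2 × 0.03917 = 0.07834 mol
In series, the same 0.07834 mol of electrons flows through the second cell.
Mg²⁺ + 2e⁻ → Mg, so n(Mg) = 0.07834 / 2 = 0.03917 mol
m(Mg) = 0.03917 × 24.31 = 0.952 g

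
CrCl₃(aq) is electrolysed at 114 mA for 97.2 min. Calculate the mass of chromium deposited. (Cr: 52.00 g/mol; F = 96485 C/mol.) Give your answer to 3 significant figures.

Charge passed = 0.114 × 5832 = 664.8 C
n(e⁻) = 664.8 / 96485 = 0.006890 mol
Cr³⁺ + 3e⁻ → Cr, so n(Cr) = 0.006890 / 3 = 0.002297 mol
m = 0.002297 × 52.00 = 0.119 g

0.119 g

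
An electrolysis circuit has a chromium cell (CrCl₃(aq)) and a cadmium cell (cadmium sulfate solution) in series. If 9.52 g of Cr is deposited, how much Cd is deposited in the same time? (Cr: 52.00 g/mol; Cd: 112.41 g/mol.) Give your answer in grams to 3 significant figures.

n(Cr) = 9.52 / 52.00 = 0.1831 mol
Cr³⁺ + 3e⁻ → Cr, so n(e⁻) = 3 × 0.1831 = 0.5493 mol
In series, the same 0.5493 mol of electrons flows through the second cell.
Cd²⁺ + 2e⁻ → Cd, so n(Cd) = 0.5493 / 2 = 0.2747 mol
m(Cd) = 0.2747 × 112.41 = 30.9 g

30.9 g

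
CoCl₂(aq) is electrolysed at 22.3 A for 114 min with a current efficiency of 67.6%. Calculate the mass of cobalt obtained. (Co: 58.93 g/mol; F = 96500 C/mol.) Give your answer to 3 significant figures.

Q = 22.3 × 6840 = 1.525×10^5 C
n(e⁻) = 1.525×10^5 / 96500 = 1.580 mol
Co²⁺ + 2e⁻ → Co, so theoretical m(Co) = 0.7900 × 58.93 = 46.55 g
Actual mass = 67.6% × 46.55 = 31.5 g

31.5 g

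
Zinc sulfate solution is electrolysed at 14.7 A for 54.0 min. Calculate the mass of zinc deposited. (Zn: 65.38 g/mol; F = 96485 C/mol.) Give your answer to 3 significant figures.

Q = It = 14.7 × 3240 = 47630 C
n(e⁻) = 47630 / 96485 = 0.4937 mol
Zn²⁺ + 2e⁻ → Zn, so n(Zn) = 0.4937 / 2 = 0.2469 mol
m = 0.2469 × 65.38 = 16.1 g

16.1 g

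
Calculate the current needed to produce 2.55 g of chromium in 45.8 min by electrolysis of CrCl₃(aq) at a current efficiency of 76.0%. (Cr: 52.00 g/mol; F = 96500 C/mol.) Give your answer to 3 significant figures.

n(Cr) = 2.55 / 52.00 = 0.04904 mol
Cr³⁺ + 3e⁻ → Cr, so n(e⁻) = 3 × 0.04904 = 0.1471 mol
Q = 0.1471 × 96500 / 0.760 = 18680 C
I = Q / t = 18680 / 2748 s = 6.80 A

6.80 A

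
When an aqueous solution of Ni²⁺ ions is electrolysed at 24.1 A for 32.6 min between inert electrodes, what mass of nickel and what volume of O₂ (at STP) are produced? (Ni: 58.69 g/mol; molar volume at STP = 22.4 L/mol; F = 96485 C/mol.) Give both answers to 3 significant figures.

Q = 24.1 × 1956 = 47140 C; n(e⁻) = 47140 / 96485 = 0.4886 mol
Cathode: Ni²⁺ + 2e⁻ → Ni → n(Ni) = 0.4886/2 = 0.2443 mol → 14.3 g
Anode: 2H₂O → O₂ + 4H⁺ + 4e⁻ → n(O₂) = 0.4886/4 = 0.1222 mol → 2.74 L

14.3 g Ni; 2.74 L O₂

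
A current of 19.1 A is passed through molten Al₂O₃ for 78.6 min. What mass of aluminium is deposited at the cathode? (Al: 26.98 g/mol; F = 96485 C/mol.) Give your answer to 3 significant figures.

Q = 19.1 A × 4716 s = 90080 C
n(e⁻) = 90080 / 96485 = 0.9336 mol
Al³⁺ + 3e⁻ → Al, so n(Al) = 0.9336 / 3 = 0.3112 mol
m = 0.3112 × 26.98 = 8.40 g

8.40 g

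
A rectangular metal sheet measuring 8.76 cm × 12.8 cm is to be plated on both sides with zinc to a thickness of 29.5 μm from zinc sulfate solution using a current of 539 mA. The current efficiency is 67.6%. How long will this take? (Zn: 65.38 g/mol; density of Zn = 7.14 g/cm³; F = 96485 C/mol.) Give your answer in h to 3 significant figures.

10.6 h

Plated area = 2 × 8.76 × 12.8 = 224.3 cm²
Volume = 224.3 × 29.5×10⁻⁴ cm = 0.6617 cm³
m(Zn) = 0.6617 × 7.14 = 4.725 g
n(Zn) = 4.725 / 65.38 = 0.07227 mol; n(e⁻) = 2 × 0.07227 = 0.1445 mol
Q = 0.1445 × 96485 / 0.676 = 20620 C
t = 20620 / 0.539 = 38260 s = 10.6 h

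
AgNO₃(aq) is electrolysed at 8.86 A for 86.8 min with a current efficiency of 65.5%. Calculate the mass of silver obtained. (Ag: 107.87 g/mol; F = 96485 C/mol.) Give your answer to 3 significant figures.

Q = 8.86 × 5208 = 46140 C
n(e⁻) = 46140 / 96485 = 0.4782 mol
Ag⁺ + e⁻ → Ag, so theoretical m(Ag) = 0.4782 × 107.87 = 51.58 g
Actual mass = 65.5% × 51.58 = 33.8 g

33.8 g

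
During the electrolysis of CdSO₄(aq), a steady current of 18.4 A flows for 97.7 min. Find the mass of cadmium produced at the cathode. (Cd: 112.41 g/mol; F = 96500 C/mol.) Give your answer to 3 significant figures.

62.8 g

Q = 18.4 A × 5862 s = 1.079×10^5 C
n(e⁻) = Q/F = 1.079×10^5/96500 = 1.118 mol
Cd²⁺ + 2e⁻ → Cd, so n(Cd) = 1.118 / 2 = 0.5590 mol
m = 0.5590 × 112.41 = 62.8 g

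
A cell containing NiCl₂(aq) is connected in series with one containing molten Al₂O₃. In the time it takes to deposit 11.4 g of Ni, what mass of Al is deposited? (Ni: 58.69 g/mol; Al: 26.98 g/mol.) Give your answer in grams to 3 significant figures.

3.49 g

n(Ni) = 11.4 / 58.69 = 0.1942 mol
Ni²⁺ + 2e⁻ → Ni, so n(e⁻) = 2 × 0.1942 = 0.3884 mol
In series, the same 0.3884 mol of electrons flows through the second cell.
Al³⁺ + 3e⁻ → Al, so n(Al) = 0.3884 / 3 = 0.1295 mol
m(Al) = 0.1295 × 26.98 = 3.49 g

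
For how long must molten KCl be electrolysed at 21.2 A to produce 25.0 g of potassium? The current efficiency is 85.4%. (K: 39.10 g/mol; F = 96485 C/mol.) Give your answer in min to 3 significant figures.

n(K) = 25.0 / 39.10 = 0.6394 mol
K⁺ + e⁻ → K, so n(e⁻) = 0.6394 mol
Q = 0.6394 × 96485 / 0.854 = 72240 C
t = Q / I = 72240 / 21.2 = 3408 s = 56.8 min

56.8 min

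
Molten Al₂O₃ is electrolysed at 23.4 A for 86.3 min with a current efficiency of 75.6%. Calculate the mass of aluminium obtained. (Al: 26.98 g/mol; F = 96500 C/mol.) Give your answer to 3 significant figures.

8.54 g

Q = 23.4 × 5178 = 1.212×10^5 C
n(e⁻) = 1.212×10^5 / 96500 = 1.256 mol
Al³⁺ + 3e⁻ → Al, so theoretical m(Al) = 0.4187 × 26.98 = 11.30 g
Actual mass = 75.6% × 11.30 = 8.54 g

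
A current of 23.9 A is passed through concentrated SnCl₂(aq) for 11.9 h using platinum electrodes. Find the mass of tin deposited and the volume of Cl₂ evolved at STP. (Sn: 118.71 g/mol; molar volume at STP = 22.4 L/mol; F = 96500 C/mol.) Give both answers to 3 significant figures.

630 g Sn; 119 L Cl₂

Q = 23.9 × 42840 = 1.024×10^6 C; n(e⁻) = 1.024×10^6 / 96500 = 10.61 mol
Cathode: Sn²⁺ + 2e⁻ → Sn → n(Sn) = 10.61/2 = 5.305 mol → 630 g
Anode: 2Cl⁻ → Cl₂ + 2e⁻ → n(Cl₂) = 10.61/2 = 5.305 mol → 119 L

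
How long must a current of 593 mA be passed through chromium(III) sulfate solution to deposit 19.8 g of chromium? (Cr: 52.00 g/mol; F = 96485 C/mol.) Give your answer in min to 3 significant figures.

n(Cr) = 19.8 / 52.00 = 0.3808 mol
Cr³⁺ + 3e⁻ → Cr, so n(e⁻) = 3 × 0.3808 = 1.142 mol
Q = 1.142 × 96485 = 1.102×10^5 C
t = Q / I = 1.102×10^5 / 0.593 = 1.858×10^5 s = 3100 min

3100 min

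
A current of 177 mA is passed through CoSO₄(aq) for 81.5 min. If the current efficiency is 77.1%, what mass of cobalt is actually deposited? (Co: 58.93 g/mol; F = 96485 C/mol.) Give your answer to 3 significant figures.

0.204 g

Q = 0.177 × 4890 = 865.5 C
n(e⁻) = 865.5 / 96485 = 0.008970 mol
Co²⁺ + 2e⁻ → Co, so theoretical m(Co) = 0.004485 × 58.93 = 0.2643 g
Actual mass = 77.1% × 0.2643 = 0.204 g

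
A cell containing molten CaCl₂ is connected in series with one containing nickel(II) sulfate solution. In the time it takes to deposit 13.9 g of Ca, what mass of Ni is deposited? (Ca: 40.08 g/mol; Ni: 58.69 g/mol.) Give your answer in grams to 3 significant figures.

20.4 g

n(Ca) = 13.9 / 40.08 = 0.3468 mol
Ca²⁺ + 2e⁻ → Ca, so n(e⁻) = 2 × 0.3468 = 0.6936 mol
Same current for the same time ⇒ same n(e⁻) = 0.6936 mol in both cells.
Ni²⁺ + 2e⁻ → Ni, so n(Ni) = 0.6936 / 2 = 0.3468 mol
m(Ni) = 0.3468 × 58.69 = 20.4 g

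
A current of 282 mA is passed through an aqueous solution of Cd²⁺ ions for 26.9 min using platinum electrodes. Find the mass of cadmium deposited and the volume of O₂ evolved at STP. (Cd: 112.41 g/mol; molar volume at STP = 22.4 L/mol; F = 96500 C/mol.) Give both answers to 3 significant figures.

Q = 0.282 × 1614 = 455.1 C; n(e⁻) = 455.1 / 96500 = 0.004716 mol
Cathode: Cd²⁺ + 2e⁻ → Cd → n(Cd) = 0.004716/2 = 0.002358 mol → 0.265 g
Anode: 2H₂O → O₂ + 4H⁺ + 4e⁻ → n(O₂) = 0.004716/4 = 0.001179 mol → 0.0264 L

0.265 g Cd; 0.0264 L O₂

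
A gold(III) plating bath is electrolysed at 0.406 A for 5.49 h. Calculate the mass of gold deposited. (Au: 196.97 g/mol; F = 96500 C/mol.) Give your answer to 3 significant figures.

5.46 g

Q = It = 0.406 × 19764 = 8024 C
Moles of electrons = 8024 / 96500 = 0.08315 mol
Au³⁺ + 3e⁻ → Au, so n(Au) = 0.08315 / 3 = 0.02772 mol
m = 0.02772 × 196.97 = 5.46 g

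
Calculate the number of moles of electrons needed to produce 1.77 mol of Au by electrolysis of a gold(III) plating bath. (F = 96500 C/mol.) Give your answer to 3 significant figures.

Au³⁺ + 3e⁻ → Au, so n(e⁻) = 3 × 1.77 = 5.310 mol

5.31 mol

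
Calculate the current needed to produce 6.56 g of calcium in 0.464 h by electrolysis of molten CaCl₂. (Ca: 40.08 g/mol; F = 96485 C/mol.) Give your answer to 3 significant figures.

n(Ca) = 6.56 / 40.08 = 0.1637 mol
Ca²⁺ + 2e⁻ → Ca, so n(e⁻) = 2 × 0.1637 = 0.3274 mol
Q = 0.3274 × 96485 = 31590 C
I = Q / t = 31590 / 1670.4 s = 18.9 A

18.9 A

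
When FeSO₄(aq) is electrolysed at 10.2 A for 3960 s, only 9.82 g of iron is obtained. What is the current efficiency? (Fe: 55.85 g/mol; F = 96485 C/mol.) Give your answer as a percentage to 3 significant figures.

84.0%

Q = 10.2 × 3960 = 40390 C
n(e⁻) = 40390 / 96485 = 0.4186 mol
Fe²⁺ + 2e⁻ → Fe, so theoretical n(Fe) = 0.2093 mol → 11.69 g
Efficiency = 9.82 / 11.69 = 0.8400 = 84.0%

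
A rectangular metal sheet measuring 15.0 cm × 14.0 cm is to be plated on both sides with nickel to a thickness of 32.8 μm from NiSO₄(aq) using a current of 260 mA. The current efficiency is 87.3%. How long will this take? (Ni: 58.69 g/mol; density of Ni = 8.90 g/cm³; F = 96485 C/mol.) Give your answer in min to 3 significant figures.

2960 min

Plated area = 2 × 15.0 × 14.0 = 420.0 cm²
Volume = 420.0 × 32.8×10⁻⁴ cm = 1.378 cm³
m(Ni) = 1.378 × 8.90 = 12.26 g
n(Ni) = 12.26 / 58.69 = 0.2089 mol; n(e⁻) = 2 × 0.2089 = 0.4178 mol
Q = 0.4178 × 96485 / 0.873 = 46180 C
t = 46180 / 0.260 = 1.776×10^5 s = 2960 min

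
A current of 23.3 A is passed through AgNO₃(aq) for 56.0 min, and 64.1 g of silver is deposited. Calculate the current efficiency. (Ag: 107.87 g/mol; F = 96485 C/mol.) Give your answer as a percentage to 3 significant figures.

73.2%

Q = 23.3 × 3360 = 78290 C
n(e⁻) = 78290 / 96485 = 0.8114 mol
Ag⁺ + e⁻ → Ag, so theoretical n(Ag) = 0.8114 mol → 87.53 g
Efficiency = 64.1 / 87.53 = 0.7323 = 73.2%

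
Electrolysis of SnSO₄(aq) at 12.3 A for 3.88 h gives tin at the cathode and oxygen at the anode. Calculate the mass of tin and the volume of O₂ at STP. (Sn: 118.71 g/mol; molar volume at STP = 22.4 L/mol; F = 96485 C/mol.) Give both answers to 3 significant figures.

106 g Sn; 9.97 L O₂

Q = 12.3 × 13968 = 1.718×10^5 C; n(e⁻) = 1.718×10^5 / 96485 = 1.781 mol
Cathode: Sn²⁺ + 2e⁻ → Sn → n(Sn) = 1.781/2 = 0.8905 mol → 106 g
Anode: 2H₂O → O₂ + 4H⁺ + 4e⁻ → n(O₂) = 1.781/4 = 0.4453 mol → 9.97 L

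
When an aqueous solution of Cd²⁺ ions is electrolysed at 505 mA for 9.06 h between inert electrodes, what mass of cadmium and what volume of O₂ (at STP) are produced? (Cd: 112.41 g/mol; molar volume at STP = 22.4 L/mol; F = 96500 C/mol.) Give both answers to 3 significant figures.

Q = 0.505 × 32616 = 16470 C; n(e⁻) = 16470 / 96500 = 0.1707 mol
Cathode: Cd²⁺ + 2e⁻ → Cd → n(Cd) = 0.1707/2 = 0.08535 mol → 9.59 g
Anode: 2H₂O → O₂ + 4H⁺ + 4e⁻ → n(O₂) = 0.1707/4 = 0.04268 mol → 0.956 L

9.59 g Cd; 0.956 L O₂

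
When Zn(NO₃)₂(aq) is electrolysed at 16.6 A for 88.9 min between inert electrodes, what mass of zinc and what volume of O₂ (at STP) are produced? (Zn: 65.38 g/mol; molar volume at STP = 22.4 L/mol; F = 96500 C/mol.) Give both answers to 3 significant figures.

30.0 g Zn; 5.14 L O₂

Q = 16.6 × 5334 = 88540 C; n(e⁻) = 88540 / 96500 = 0.9175 mol
Cathode: Zn²⁺ + 2e⁻ → Zn → n(Zn) = 0.9175/2 = 0.4588 mol → 30.0 g
Anode: 2H₂O → O₂ + 4H⁺ + 4e⁻ → n(O₂) = 0.9175/4 = 0.2294 mol → 5.14 L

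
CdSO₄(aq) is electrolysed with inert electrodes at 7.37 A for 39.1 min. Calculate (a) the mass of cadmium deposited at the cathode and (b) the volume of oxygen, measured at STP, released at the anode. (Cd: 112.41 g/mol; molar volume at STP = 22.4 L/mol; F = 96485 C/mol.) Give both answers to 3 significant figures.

10.1 g Cd; 1.00 L O₂

Q = 7.37 × 2346 = 17290 C; n(e⁻) = 17290 / 96485 = 0.1792 mol
Cathode: Cd²⁺ + 2e⁻ → Cd → n(Cd) = 0.1792/2 = 0.08960 mol → 10.1 g
Anode: 2H₂O → O₂ + 4H⁺ + 4e⁻ → n(O₂) = 0.1792/4 = 0.04480 mol → 1.00 L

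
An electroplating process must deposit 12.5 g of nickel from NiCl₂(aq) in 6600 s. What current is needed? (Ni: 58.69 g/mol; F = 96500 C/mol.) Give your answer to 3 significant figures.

n(Ni) = 12.5 / 58.69 = 0.2130 mol
Ni²⁺ + 2e⁻ → Ni, so n(e⁻) = 2 × 0.2130 = 0.4260 mol
Q = 0.4260 × 96500 = 41110 C
I = Q / t = 41110 / 6600 s = 6.23 A

6.23 A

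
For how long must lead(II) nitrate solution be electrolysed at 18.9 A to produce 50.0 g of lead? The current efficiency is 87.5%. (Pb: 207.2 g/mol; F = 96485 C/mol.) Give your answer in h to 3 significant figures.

0.782 h

n(Pb) = 50.0 / 207.2 = 0.2413 mol
Pb²⁺ + 2e⁻ → Pb, so n(e⁻) = 2 × 0.2413 = 0.4826 mol
Q = 0.4826 × 96485 / 0.875 = 53220 C
t = Q / I = 53220 / 18.9 = 2816 s = 0.782 h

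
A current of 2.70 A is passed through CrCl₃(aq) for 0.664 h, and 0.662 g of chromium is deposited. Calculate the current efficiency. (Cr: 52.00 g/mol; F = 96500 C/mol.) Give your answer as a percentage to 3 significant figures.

Q = 2.70 × 2390.4 = 6454 C
n(e⁻) = 6454 / 96500 = 0.06688 mol
Cr³⁺ + 3e⁻ → Cr, so theoretical n(Cr) = 0.02229 mol → 1.159 g
Efficiency = 0.662 / 1.159 = 0.5712 = 57.1%

57.1%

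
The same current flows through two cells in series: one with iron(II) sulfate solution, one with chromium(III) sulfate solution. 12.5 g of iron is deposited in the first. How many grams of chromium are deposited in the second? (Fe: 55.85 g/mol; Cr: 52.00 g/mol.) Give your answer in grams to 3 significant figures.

7.76 g

n(Fe) = 12.5 / 55.85 = 0.2238 mol
Fe²⁺ + 2e⁻ → Fe, so n(e⁻) = 2 × 0.2238 = 0.4476 mol
In series, the same 0.4476 mol of electrons flows through the second cell.
Cr³⁺ + 3e⁻ → Cr, so n(Cr) = 0.4476 / 3 = 0.1492 mol
m(Cr) = 0.1492 × 52.00 = 7.76 g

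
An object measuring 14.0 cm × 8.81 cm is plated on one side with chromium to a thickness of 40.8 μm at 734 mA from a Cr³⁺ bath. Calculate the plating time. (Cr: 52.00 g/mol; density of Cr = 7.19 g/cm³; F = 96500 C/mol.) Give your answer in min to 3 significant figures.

Plated area = 14.0 × 8.81 = 123.3 cm²
Volume = 123.3 × 40.8×10⁻⁴ cm = 0.5031 cm³
m(Cr) = 0.5031 × 7.19 = 3.617 g
n(Cr) = 3.617 / 52.00 = 0.06956 mol; n(e⁻) = 3 × 0.06956 = 0.2087 mol
Q = 0.2087 × 96500 = 20140 C
t = 20140 / 0.734 = 27440 s = 457 min

457 min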